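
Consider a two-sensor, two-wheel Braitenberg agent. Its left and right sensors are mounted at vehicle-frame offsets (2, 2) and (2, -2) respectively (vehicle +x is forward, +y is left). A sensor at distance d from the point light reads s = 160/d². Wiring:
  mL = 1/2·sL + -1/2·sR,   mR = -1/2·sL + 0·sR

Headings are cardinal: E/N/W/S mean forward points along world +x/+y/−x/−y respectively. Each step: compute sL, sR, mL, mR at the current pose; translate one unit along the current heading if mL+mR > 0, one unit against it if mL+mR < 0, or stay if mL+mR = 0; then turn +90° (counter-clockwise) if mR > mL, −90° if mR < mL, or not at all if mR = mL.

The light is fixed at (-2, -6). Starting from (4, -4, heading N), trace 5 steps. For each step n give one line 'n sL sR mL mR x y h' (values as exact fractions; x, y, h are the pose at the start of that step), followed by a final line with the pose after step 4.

n=0: pose=(4,-4,N); sL=5, sR=2; mL=3/2, mR=-5/2; mL+mR=-1 → advance -1; mR−mL=-4 → turn -1·90°
n=1: pose=(4,-5,E); sL=160/73, sR=32/13; mL=-128/949, mR=-80/73; mL+mR=-16/13 → advance -1; mR−mL=-912/949 → turn -1·90°
n=2: pose=(3,-5,S); sL=16/5, sR=16; mL=-32/5, mR=-8/5; mL+mR=-8 → advance -1; mR−mL=24/5 → turn +1·90°
n=3: pose=(3,-4,E); sL=32/13, sR=160/49; mL=-256/637, mR=-16/13; mL+mR=-80/49 → advance -1; mR−mL=-528/637 → turn -1·90°
n=4: pose=(2,-4,S); sL=40/9, sR=40; mL=-160/9, mR=-20/9; mL+mR=-20 → advance -1; mR−mL=140/9 → turn +1·90°

0 5 2 3/2 -5/2 4 -4 N
1 160/73 32/13 -128/949 -80/73 4 -5 E
2 16/5 16 -32/5 -8/5 3 -5 S
3 32/13 160/49 -256/637 -16/13 3 -4 E
4 40/9 40 -160/9 -20/9 2 -4 S
final 2 -3 E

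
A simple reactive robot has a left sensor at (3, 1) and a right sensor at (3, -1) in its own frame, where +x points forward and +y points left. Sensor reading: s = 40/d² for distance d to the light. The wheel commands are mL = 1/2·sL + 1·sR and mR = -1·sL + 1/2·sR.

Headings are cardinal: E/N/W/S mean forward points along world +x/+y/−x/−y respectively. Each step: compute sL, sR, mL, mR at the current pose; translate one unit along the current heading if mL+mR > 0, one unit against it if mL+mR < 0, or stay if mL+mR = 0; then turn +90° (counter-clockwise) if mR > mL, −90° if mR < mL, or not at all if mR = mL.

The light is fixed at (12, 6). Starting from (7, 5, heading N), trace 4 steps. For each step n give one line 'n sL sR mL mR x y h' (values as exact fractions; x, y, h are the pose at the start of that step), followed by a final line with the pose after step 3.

n=0: pose=(7,5,N); sL=1, sR=2; mL=5/2, mR=0; mL+mR=5/2 → advance +1; mR−mL=-5/2 → turn -1·90°
n=1: pose=(7,6,E); sL=8, sR=8; mL=12, mR=-4; mL+mR=8 → advance +1; mR−mL=-16 → turn -1·90°
n=2: pose=(8,6,S); sL=20/9, sR=20/17; mL=350/153, mR=-250/153; mL+mR=100/153 → advance +1; mR−mL=-200/51 → turn -1·90°
n=3: pose=(8,5,W); sL=40/53, sR=40/49; mL=3100/2597, mR=-900/2597; mL+mR=2200/2597 → advance +1; mR−mL=-4000/2597 → turn -1·90°

0 1 2 5/2 0 7 5 N
1 8 8 12 -4 7 6 E
2 20/9 20/17 350/153 -250/153 8 6 S
3 40/53 40/49 3100/2597 -900/2597 8 5 W
final 7 5 N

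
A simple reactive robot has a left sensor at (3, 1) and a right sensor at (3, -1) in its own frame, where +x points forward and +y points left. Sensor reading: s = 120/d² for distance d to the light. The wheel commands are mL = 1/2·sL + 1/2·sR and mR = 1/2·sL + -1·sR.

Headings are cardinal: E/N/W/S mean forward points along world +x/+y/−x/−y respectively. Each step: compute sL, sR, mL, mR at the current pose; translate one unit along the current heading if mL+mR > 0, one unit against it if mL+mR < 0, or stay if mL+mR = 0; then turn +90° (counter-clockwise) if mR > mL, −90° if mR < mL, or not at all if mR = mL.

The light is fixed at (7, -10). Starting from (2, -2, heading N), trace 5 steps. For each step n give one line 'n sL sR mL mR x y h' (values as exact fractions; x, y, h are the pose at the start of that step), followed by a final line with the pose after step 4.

0 120/157 120/137 17640/21509 -10620/21509 2 -2 N
1 15/13 30/17 645/442 -525/442 2 -1 E
2 8/3 120/61 424/183 -116/183 3 -1 S
3 60/49 12/13 684/637 -198/637 3 -2 W
4 120/157 120/137 17640/21509 -10620/21509 2 -2 N
final 2 -1 E

n=0: pose=(2,-2,N); sL=120/157, sR=120/137; mL=17640/21509, mR=-10620/21509; mL+mR=7020/21509 → advance +1; mR−mL=-180/137 → turn -1·90°
n=1: pose=(2,-1,E); sL=15/13, sR=30/17; mL=645/442, mR=-525/442; mL+mR=60/221 → advance +1; mR−mL=-45/17 → turn -1·90°
n=2: pose=(3,-1,S); sL=8/3, sR=120/61; mL=424/183, mR=-116/183; mL+mR=308/183 → advance +1; mR−mL=-180/61 → turn -1·90°
n=3: pose=(3,-2,W); sL=60/49, sR=12/13; mL=684/637, mR=-198/637; mL+mR=486/637 → advance +1; mR−mL=-18/13 → turn -1·90°
n=4: pose=(2,-2,N); sL=120/157, sR=120/137; mL=17640/21509, mR=-10620/21509; mL+mR=7020/21509 → advance +1; mR−mL=-180/137 → turn -1·90°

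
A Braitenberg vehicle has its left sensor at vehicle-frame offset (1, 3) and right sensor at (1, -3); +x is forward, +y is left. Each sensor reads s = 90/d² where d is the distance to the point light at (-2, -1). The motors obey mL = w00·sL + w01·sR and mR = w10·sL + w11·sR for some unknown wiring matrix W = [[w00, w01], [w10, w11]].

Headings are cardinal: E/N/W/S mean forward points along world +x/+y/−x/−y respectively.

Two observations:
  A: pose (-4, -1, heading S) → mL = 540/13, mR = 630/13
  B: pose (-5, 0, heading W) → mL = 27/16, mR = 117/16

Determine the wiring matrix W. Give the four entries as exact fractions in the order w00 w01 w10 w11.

obs A: pose=(-4,-1,S) → sL=45, sR=45/13, mL=540/13, mR=630/13
obs B: pose=(-5,0,W) → sL=9/2, sR=45/16, mL=27/16, mR=117/16
sensor matrix S = [[45, 45/13], [9/2, 45/16]]; det S = 23085/208
solve [mL_A; mL_B] = S·[w00; w01] and [mR_A; mR_B] = S·[w10; w11]:
  w00 = 1, w01 = -1, w10 = 1, w11 = 1

1 -1 1 1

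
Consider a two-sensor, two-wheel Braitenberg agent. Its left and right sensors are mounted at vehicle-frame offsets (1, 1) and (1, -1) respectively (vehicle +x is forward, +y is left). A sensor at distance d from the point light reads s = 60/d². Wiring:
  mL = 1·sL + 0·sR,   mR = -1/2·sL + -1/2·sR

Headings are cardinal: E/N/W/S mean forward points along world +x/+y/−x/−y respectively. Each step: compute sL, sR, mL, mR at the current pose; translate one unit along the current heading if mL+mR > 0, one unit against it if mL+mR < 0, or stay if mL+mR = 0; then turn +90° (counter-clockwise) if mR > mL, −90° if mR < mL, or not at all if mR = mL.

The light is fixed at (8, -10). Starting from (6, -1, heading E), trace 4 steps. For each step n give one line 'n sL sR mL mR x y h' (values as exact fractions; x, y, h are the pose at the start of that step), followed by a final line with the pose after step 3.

n=0: pose=(6,-1,E); sL=60/101, sR=12/13; mL=60/101, mR=-996/1313; mL+mR=-216/1313 → advance -1; mR−mL=-1776/1313 → turn -1·90°
n=1: pose=(5,-1,S); sL=15/17, sR=3/4; mL=15/17, mR=-111/136; mL+mR=9/136 → advance +1; mR−mL=-231/136 → turn -1·90°
n=2: pose=(5,-2,W); sL=12/13, sR=60/97; mL=12/13, mR=-972/1261; mL+mR=192/1261 → advance +1; mR−mL=-2136/1261 → turn -1·90°
n=3: pose=(4,-2,N); sL=30/53, sR=2/3; mL=30/53, mR=-98/159; mL+mR=-8/159 → advance -1; mR−mL=-188/159 → turn -1·90°

0 60/101 12/13 60/101 -996/1313 6 -1 E
1 15/17 3/4 15/17 -111/136 5 -1 S
2 12/13 60/97 12/13 -972/1261 5 -2 W
3 30/53 2/3 30/53 -98/159 4 -2 N
final 4 -3 E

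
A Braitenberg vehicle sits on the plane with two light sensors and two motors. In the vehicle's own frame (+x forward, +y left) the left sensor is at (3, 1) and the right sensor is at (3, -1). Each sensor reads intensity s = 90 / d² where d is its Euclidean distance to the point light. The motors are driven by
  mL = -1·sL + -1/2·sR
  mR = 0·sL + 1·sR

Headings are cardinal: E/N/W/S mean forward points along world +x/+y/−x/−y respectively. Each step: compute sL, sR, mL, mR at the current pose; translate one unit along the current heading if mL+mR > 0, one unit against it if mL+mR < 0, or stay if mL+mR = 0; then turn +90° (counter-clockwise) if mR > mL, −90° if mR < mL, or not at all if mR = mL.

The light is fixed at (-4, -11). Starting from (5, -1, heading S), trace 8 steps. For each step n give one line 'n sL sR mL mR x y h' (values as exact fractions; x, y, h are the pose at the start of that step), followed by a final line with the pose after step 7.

n=0: pose=(5,-1,S); sL=90/149, sR=90/113; mL=-16875/16837, mR=90/113; mL+mR=-3465/16837 → advance -1; mR−mL=30285/16837 → turn +1·90°
n=1: pose=(5,0,E); sL=5/16, sR=45/122; mL=-485/976, mR=45/122; mL+mR=-125/976 → advance -1; mR−mL=845/976 → turn +1·90°
n=2: pose=(4,0,N); sL=18/49, sR=90/277; mL=-7191/13573, mR=90/277; mL+mR=-2781/13573 → advance -1; mR−mL=11601/13573 → turn +1·90°
n=3: pose=(4,-1,W); sL=45/53, sR=45/73; mL=-8955/7738, mR=45/73; mL+mR=-4185/7738 → advance -1; mR−mL=13725/7738 → turn +1·90°
n=4: pose=(5,-1,S); sL=90/149, sR=90/113; mL=-16875/16837, mR=90/113; mL+mR=-3465/16837 → advance -1; mR−mL=30285/16837 → turn +1·90°
n=5: pose=(5,0,E); sL=5/16, sR=45/122; mL=-485/976, mR=45/122; mL+mR=-125/976 → advance -1; mR−mL=845/976 → turn +1·90°
n=6: pose=(4,0,N); sL=18/49, sR=90/277; mL=-7191/13573, mR=90/277; mL+mR=-2781/13573 → advance -1; mR−mL=11601/13573 → turn +1·90°
n=7: pose=(4,-1,W); sL=45/53, sR=45/73; mL=-8955/7738, mR=45/73; mL+mR=-4185/7738 → advance -1; mR−mL=13725/7738 → turn +1·90°

0 90/149 90/113 -16875/16837 90/113 5 -1 S
1 5/16 45/122 -485/976 45/122 5 0 E
2 18/49 90/277 -7191/13573 90/277 4 0 N
3 45/53 45/73 -8955/7738 45/73 4 -1 W
4 90/149 90/113 -16875/16837 90/113 5 -1 S
5 5/16 45/122 -485/976 45/122 5 0 E
6 18/49 90/277 -7191/13573 90/277 4 0 N
7 45/53 45/73 -8955/7738 45/73 4 -1 W
final 5 -1 S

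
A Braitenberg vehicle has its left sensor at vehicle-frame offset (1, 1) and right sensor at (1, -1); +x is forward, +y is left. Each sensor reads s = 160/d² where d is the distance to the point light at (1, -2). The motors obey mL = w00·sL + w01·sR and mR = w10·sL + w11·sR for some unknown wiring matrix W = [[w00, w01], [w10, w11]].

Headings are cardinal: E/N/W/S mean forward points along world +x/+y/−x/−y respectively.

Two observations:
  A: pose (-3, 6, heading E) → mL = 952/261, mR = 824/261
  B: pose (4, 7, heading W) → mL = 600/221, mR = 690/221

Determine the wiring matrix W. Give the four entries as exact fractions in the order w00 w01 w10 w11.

obs A: pose=(-3,6,E) → sL=16/9, sR=80/29, mL=952/261, mR=824/261
obs B: pose=(4,7,W) → sL=40/17, sR=20/13, mL=600/221, mR=690/221
sensor matrix S = [[16/9, 80/29], [40/17, 20/13]]; det S = -216640/57681
solve [mL_A; mL_B] = S·[w00; w01] and [mR_A; mR_B] = S·[w10; w11]:
  w00 = 1/2, w01 = 1, w10 = 1, w11 = 1/2

1/2 1 1 1/2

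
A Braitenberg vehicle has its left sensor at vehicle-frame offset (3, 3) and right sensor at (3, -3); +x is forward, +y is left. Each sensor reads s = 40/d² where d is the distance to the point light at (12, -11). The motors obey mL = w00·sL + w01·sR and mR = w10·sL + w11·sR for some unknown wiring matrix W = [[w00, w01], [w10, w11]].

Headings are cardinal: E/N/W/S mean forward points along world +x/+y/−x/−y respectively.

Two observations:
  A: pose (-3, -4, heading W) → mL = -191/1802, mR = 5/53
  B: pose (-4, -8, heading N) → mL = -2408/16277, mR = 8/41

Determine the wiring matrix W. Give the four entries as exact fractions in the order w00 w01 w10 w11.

obs A: pose=(-3,-4,W) → sL=2/17, sR=5/53, mL=-191/1802, mR=5/53
obs B: pose=(-4,-8,N) → sL=40/397, sR=8/41, mL=-2408/16277, mR=8/41
sensor matrix S = [[2/17, 5/53], [40/397, 8/41]]; det S = 197256/14665577
solve [mL_A; mL_B] = S·[w00; w01] and [mR_A; mR_B] = S·[w10; w11]:
  w00 = -1/2, w01 = -1/2, w10 = 0, w11 = 1

-1/2 -1/2 0 1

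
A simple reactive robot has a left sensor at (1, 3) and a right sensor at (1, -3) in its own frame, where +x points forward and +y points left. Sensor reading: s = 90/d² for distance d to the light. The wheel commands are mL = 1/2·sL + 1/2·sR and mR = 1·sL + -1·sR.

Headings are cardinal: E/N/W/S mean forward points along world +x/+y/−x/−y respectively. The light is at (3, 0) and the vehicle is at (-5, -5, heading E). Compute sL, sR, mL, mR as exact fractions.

left sensor world pos  = (-4, -2); dL² = 53
right sensor world pos = (-4, -8); dR² = 113
sL = 90/53 = 90/53
sR = 90/113 = 90/113
mL = 1/2·sL + 1/2·sR = 7470/5989
mR = 1·sL + -1·sR = 5400/5989

90/53 90/113 7470/5989 5400/5989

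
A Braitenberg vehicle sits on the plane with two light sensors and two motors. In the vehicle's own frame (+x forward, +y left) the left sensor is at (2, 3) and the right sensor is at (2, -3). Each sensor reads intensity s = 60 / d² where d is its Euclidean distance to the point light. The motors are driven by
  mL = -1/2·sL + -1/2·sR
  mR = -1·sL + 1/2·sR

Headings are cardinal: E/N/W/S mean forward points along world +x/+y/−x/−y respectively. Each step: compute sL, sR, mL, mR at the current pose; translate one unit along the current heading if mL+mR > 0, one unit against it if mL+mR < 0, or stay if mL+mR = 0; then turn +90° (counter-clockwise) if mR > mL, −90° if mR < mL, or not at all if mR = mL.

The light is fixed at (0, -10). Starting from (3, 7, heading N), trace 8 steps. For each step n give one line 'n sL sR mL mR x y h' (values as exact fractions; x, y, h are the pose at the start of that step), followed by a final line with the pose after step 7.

n=0: pose=(3,7,N); sL=60/361, sR=60/397; mL=-22740/143317, mR=-12990/143317; mL+mR=-90/361 → advance -1; mR−mL=9750/143317 → turn +1·90°
n=1: pose=(3,6,W); sL=6/17, sR=30/181; mL=-798/3077, mR=-831/3077; mL+mR=-9/17 → advance -1; mR−mL=-33/3077 → turn -1·90°
n=2: pose=(4,6,N); sL=12/65, sR=60/373; mL=-4188/24245, mR=-2526/24245; mL+mR=-18/65 → advance -1; mR−mL=1662/24245 → turn +1·90°
n=3: pose=(4,5,W); sL=15/37, sR=15/82; mL=-1785/6068, mR=-1905/6068; mL+mR=-45/74 → advance -1; mR−mL=-30/1517 → turn -1·90°
n=4: pose=(5,5,N); sL=60/293, sR=60/353; mL=-19380/103429, mR=-12390/103429; mL+mR=-90/293 → advance -1; mR−mL=6990/103429 → turn +1·90°
n=5: pose=(5,4,W); sL=6/13, sR=30/149; mL=-642/1937, mR=-699/1937; mL+mR=-9/13 → advance -1; mR−mL=-57/1937 → turn -1·90°
n=6: pose=(6,4,N); sL=12/53, sR=60/337; mL=-3612/17861, mR=-2454/17861; mL+mR=-18/53 → advance -1; mR−mL=1158/17861 → turn +1·90°
n=7: pose=(6,3,W); sL=15/29, sR=15/68; mL=-1455/3944, mR=-1605/3944; mL+mR=-45/58 → advance -1; mR−mL=-75/1972 → turn -1·90°

0 60/361 60/397 -22740/143317 -12990/143317 3 7 N
1 6/17 30/181 -798/3077 -831/3077 3 6 W
2 12/65 60/373 -4188/24245 -2526/24245 4 6 N
3 15/37 15/82 -1785/6068 -1905/6068 4 5 W
4 60/293 60/353 -19380/103429 -12390/103429 5 5 N
5 6/13 30/149 -642/1937 -699/1937 5 4 W
6 12/53 60/337 -3612/17861 -2454/17861 6 4 N
7 15/29 15/68 -1455/3944 -1605/3944 6 3 W
final 7 3 N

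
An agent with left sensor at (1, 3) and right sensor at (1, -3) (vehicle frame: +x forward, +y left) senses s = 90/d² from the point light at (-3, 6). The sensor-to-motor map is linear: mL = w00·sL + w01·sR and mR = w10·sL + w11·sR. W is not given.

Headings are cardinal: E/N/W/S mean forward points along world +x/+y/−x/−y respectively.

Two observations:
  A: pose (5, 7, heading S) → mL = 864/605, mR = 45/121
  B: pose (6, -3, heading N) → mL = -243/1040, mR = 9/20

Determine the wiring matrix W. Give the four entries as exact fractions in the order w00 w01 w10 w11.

-1/2 1/2 1/2 0

obs A: pose=(5,7,S) → sL=90/121, sR=18/5, mL=864/605, mR=45/121
obs B: pose=(6,-3,N) → sL=9/10, sR=45/104, mL=-243/1040, mR=9/20
sensor matrix S = [[90/121, 18/5], [9/10, 45/104]]; det S = -459027/157300
solve [mL_A; mL_B] = S·[w00; w01] and [mR_A; mR_B] = S·[w10; w11]:
  w00 = -1/2, w01 = 1/2, w10 = 1/2, w11 = 0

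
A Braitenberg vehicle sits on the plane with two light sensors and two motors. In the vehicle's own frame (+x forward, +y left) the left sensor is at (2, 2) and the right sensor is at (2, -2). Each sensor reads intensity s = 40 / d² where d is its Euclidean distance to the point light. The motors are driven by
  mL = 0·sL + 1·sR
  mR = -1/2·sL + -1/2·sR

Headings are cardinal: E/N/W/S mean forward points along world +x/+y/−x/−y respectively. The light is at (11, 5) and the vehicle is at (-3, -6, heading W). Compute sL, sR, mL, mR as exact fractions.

8/85 40/337 40/337 -3048/28645

left sensor world pos  = (-5, -8); dL² = 425
right sensor world pos = (-5, -4); dR² = 337
sL = 40/425 = 8/85
sR = 40/337 = 40/337
mL = 0·sL + 1·sR = 40/337
mR = -1/2·sL + -1/2·sR = -3048/28645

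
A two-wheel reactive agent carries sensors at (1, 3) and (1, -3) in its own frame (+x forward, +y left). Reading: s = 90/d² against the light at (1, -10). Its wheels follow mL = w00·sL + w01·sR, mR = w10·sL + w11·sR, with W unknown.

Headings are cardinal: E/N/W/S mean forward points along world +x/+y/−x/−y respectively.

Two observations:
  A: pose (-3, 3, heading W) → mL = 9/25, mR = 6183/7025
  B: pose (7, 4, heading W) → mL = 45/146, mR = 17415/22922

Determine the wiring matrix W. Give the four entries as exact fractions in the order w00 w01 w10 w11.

1/2 0 1 1/2

obs A: pose=(-3,3,W) → sL=18/25, sR=90/281, mL=9/25, mR=6183/7025
obs B: pose=(7,4,W) → sL=45/73, sR=45/157, mL=45/146, mR=17415/22922
sensor matrix S = [[18/25, 90/281], [45/73, 45/157]]; det S = 143856/16102705
solve [mL_A; mL_B] = S·[w00; w01] and [mR_A; mR_B] = S·[w10; w11]:
  w00 = 1/2, w01 = 0, w10 = 1, w11 = 1/2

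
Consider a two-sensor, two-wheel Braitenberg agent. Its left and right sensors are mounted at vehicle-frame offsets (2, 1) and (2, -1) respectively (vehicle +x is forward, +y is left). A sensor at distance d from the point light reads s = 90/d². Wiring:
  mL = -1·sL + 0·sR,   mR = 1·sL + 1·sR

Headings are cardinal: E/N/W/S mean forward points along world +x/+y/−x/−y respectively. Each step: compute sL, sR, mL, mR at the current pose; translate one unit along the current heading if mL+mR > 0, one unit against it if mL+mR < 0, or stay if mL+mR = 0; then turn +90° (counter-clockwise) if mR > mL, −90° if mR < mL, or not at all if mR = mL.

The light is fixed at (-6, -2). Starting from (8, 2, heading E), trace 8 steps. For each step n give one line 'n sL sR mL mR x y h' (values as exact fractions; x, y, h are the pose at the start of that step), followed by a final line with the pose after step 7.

0 90/281 18/53 -90/281 9828/14893 8 2 E
1 45/116 45/146 -45/116 5895/8468 9 2 N
2 18/37 18/41 -18/37 1404/1517 9 3 W
3 5/13 45/89 -5/13 1030/1157 8 3 S
4 90/281 18/53 -90/281 9828/14893 8 2 E
5 45/116 45/146 -45/116 5895/8468 9 2 N
6 18/37 18/41 -18/37 1404/1517 9 3 W
7 5/13 45/89 -5/13 1030/1157 8 3 S
final 8 2 E

n=0: pose=(8,2,E); sL=90/281, sR=18/53; mL=-90/281, mR=9828/14893; mL+mR=18/53 → advance +1; mR−mL=14598/14893 → turn +1·90°
n=1: pose=(9,2,N); sL=45/116, sR=45/146; mL=-45/116, mR=5895/8468; mL+mR=45/146 → advance +1; mR−mL=2295/2117 → turn +1·90°
n=2: pose=(9,3,W); sL=18/37, sR=18/41; mL=-18/37, mR=1404/1517; mL+mR=18/41 → advance +1; mR−mL=2142/1517 → turn +1·90°
n=3: pose=(8,3,S); sL=5/13, sR=45/89; mL=-5/13, mR=1030/1157; mL+mR=45/89 → advance +1; mR−mL=1475/1157 → turn +1·90°
n=4: pose=(8,2,E); sL=90/281, sR=18/53; mL=-90/281, mR=9828/14893; mL+mR=18/53 → advance +1; mR−mL=14598/14893 → turn +1·90°
n=5: pose=(9,2,N); sL=45/116, sR=45/146; mL=-45/116, mR=5895/8468; mL+mR=45/146 → advance +1; mR−mL=2295/2117 → turn +1·90°
n=6: pose=(9,3,W); sL=18/37, sR=18/41; mL=-18/37, mR=1404/1517; mL+mR=18/41 → advance +1; mR−mL=2142/1517 → turn +1·90°
n=7: pose=(8,3,S); sL=5/13, sR=45/89; mL=-5/13, mR=1030/1157; mL+mR=45/89 → advance +1; mR−mL=1475/1157 → turn +1·90°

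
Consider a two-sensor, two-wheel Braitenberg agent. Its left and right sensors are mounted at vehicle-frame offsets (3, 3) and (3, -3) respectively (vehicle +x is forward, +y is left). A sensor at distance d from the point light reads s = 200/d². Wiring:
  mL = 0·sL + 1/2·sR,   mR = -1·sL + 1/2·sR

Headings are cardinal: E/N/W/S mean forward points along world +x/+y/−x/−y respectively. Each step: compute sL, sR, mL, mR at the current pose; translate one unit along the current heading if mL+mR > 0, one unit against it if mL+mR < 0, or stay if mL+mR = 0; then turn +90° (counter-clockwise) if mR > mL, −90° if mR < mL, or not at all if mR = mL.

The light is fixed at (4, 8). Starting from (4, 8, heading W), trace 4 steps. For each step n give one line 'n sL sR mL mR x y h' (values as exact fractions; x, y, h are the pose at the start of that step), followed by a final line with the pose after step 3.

n=0: pose=(4,8,W); sL=100/9, sR=100/9; mL=50/9, mR=-50/9; mL+mR=0 → advance +0; mR−mL=-100/9 → turn -1·90°
n=1: pose=(4,8,N); sL=100/9, sR=100/9; mL=50/9, mR=-50/9; mL+mR=0 → advance +0; mR−mL=-100/9 → turn -1·90°
n=2: pose=(4,8,E); sL=100/9, sR=100/9; mL=50/9, mR=-50/9; mL+mR=0 → advance +0; mR−mL=-100/9 → turn -1·90°
n=3: pose=(4,8,S); sL=100/9, sR=100/9; mL=50/9, mR=-50/9; mL+mR=0 → advance +0; mR−mL=-100/9 → turn -1·90°

0 100/9 100/9 50/9 -50/9 4 8 W
1 100/9 100/9 50/9 -50/9 4 8 N
2 100/9 100/9 50/9 -50/9 4 8 E
3 100/9 100/9 50/9 -50/9 4 8 S
final 4 8 W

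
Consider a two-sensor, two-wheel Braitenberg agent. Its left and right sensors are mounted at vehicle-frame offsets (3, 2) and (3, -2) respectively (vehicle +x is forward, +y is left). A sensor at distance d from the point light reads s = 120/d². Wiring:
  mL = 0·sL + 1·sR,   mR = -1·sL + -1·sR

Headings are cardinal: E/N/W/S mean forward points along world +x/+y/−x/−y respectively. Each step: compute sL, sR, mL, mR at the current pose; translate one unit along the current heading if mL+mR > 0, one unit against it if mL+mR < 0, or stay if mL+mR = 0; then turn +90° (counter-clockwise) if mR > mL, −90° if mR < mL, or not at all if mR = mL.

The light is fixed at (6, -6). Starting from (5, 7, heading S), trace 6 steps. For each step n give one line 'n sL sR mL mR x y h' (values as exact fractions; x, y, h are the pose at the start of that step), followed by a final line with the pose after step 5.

n=0: pose=(5,7,S); sL=120/101, sR=120/109; mL=120/109, mR=-25200/11009; mL+mR=-120/101 → advance -1; mR−mL=-37320/11009 → turn -1·90°
n=1: pose=(5,8,W); sL=3/4, sR=15/34; mL=15/34, mR=-81/68; mL+mR=-3/4 → advance -1; mR−mL=-111/68 → turn -1·90°
n=2: pose=(6,8,N); sL=120/293, sR=120/293; mL=120/293, mR=-240/293; mL+mR=-120/293 → advance -1; mR−mL=-360/293 → turn -1·90°
n=3: pose=(6,7,E); sL=20/39, sR=12/13; mL=12/13, mR=-56/39; mL+mR=-20/39 → advance -1; mR−mL=-92/39 → turn -1·90°
n=4: pose=(5,7,S); sL=120/101, sR=120/109; mL=120/109, mR=-25200/11009; mL+mR=-120/101 → advance -1; mR−mL=-37320/11009 → turn -1·90°
n=5: pose=(5,8,W); sL=3/4, sR=15/34; mL=15/34, mR=-81/68; mL+mR=-3/4 → advance -1; mR−mL=-111/68 → turn -1·90°

0 120/101 120/109 120/109 -25200/11009 5 7 S
1 3/4 15/34 15/34 -81/68 5 8 W
2 120/293 120/293 120/293 -240/293 6 8 N
3 20/39 12/13 12/13 -56/39 6 7 E
4 120/101 120/109 120/109 -25200/11009 5 7 S
5 3/4 15/34 15/34 -81/68 5 8 W
final 6 8 N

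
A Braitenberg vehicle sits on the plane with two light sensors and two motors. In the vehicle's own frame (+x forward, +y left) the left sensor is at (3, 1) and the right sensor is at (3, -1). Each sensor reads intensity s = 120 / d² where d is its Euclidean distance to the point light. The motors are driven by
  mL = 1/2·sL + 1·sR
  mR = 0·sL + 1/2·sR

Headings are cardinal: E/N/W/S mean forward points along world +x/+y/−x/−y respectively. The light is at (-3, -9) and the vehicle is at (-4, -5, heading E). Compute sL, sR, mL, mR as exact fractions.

120/29 120/13 4260/377 60/13

left sensor world pos  = (-1, -4); dL² = 29
right sensor world pos = (-1, -6); dR² = 13
sL = 120/29 = 120/29
sR = 120/13 = 120/13
mL = 1/2·sL + 1·sR = 4260/377
mR = 0·sL + 1/2·sR = 60/13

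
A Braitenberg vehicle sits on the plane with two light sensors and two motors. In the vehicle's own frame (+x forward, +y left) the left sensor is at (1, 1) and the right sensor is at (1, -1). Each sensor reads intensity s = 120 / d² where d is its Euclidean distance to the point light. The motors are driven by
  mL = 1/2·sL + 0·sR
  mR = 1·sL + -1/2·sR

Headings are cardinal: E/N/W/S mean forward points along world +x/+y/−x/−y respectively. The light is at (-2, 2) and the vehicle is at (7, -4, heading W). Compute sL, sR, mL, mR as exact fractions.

left sensor world pos  = (6, -5); dL² = 113
right sensor world pos = (6, -3); dR² = 89
sL = 120/113 = 120/113
sR = 120/89 = 120/89
mL = 1/2·sL + 0·sR = 60/113
mR = 1·sL + -1/2·sR = 3900/10057

120/113 120/89 60/113 3900/10057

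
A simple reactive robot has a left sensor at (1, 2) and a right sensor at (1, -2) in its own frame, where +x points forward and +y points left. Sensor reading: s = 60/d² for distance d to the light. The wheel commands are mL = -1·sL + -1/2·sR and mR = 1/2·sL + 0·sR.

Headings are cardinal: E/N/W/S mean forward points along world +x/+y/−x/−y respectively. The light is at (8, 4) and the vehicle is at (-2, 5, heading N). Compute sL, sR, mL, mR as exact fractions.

left sensor world pos  = (-4, 6); dL² = 148
right sensor world pos = (0, 6); dR² = 68
sL = 60/148 = 15/37
sR = 60/68 = 15/17
mL = -1·sL + -1/2·sR = -1065/1258
mR = 1/2·sL + 0·sR = 15/74

15/37 15/17 -1065/1258 15/74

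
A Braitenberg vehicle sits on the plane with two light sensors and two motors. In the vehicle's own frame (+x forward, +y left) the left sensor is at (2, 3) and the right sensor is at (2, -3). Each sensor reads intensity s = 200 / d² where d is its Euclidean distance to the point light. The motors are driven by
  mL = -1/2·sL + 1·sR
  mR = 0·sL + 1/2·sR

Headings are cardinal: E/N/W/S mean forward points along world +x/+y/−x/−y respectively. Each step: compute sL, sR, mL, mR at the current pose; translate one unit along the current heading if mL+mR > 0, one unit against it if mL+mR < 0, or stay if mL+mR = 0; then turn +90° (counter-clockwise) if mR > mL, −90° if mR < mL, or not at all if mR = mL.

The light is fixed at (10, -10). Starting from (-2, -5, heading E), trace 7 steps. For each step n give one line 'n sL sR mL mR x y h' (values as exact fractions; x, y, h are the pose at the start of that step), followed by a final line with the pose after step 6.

0 50/41 25/13 700/533 25/26 -2 -5 E
1 200/73 40/41 -1180/2993 20/41 -1 -5 S
2 20/13 100/41 890/533 50/41 -1 -6 E
3 200/53 200/173 -6700/9169 100/173 0 -6 S
4 25/16 50/17 1175/544 25/17 0 -5 E
5 40/9 200/153 -140/153 100/153 1 -5 S
6 20/13 100/29 1010/377 50/29 1 -4 E
final 2 -4 S

n=0: pose=(-2,-5,E); sL=50/41, sR=25/13; mL=700/533, mR=25/26; mL+mR=2425/1066 → advance +1; mR−mL=-375/1066 → turn -1·90°
n=1: pose=(-1,-5,S); sL=200/73, sR=40/41; mL=-1180/2993, mR=20/41; mL+mR=280/2993 → advance +1; mR−mL=2640/2993 → turn +1·90°
n=2: pose=(-1,-6,E); sL=20/13, sR=100/41; mL=890/533, mR=50/41; mL+mR=1540/533 → advance +1; mR−mL=-240/533 → turn -1·90°
n=3: pose=(0,-6,S); sL=200/53, sR=200/173; mL=-6700/9169, mR=100/173; mL+mR=-1400/9169 → advance -1; mR−mL=12000/9169 → turn +1·90°
n=4: pose=(0,-5,E); sL=25/16, sR=50/17; mL=1175/544, mR=25/17; mL+mR=1975/544 → advance +1; mR−mL=-375/544 → turn -1·90°
n=5: pose=(1,-5,S); sL=40/9, sR=200/153; mL=-140/153, mR=100/153; mL+mR=-40/153 → advance -1; mR−mL=80/51 → turn +1·90°
n=6: pose=(1,-4,E); sL=20/13, sR=100/29; mL=1010/377, mR=50/29; mL+mR=1660/377 → advance +1; mR−mL=-360/377 → turn -1·90°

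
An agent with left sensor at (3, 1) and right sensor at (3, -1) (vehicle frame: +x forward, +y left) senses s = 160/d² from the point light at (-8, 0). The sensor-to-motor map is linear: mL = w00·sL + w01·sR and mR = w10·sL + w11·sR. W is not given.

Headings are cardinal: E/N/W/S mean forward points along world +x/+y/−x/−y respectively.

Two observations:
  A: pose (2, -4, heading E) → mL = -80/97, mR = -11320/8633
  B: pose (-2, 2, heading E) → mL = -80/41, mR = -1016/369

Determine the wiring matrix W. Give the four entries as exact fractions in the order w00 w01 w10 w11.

0 -1 -1 -1/2

obs A: pose=(2,-4,E) → sL=80/89, sR=80/97, mL=-80/97, mR=-11320/8633
obs B: pose=(-2,2,E) → sL=16/9, sR=80/41, mL=-80/41, mR=-1016/369
sensor matrix S = [[80/89, 80/97], [16/9, 80/41]]; det S = 916480/3185577
solve [mL_A; mL_B] = S·[w00; w01] and [mR_A; mR_B] = S·[w10; w11]:
  w00 = 0, w01 = -1, w10 = -1, w11 = -1/2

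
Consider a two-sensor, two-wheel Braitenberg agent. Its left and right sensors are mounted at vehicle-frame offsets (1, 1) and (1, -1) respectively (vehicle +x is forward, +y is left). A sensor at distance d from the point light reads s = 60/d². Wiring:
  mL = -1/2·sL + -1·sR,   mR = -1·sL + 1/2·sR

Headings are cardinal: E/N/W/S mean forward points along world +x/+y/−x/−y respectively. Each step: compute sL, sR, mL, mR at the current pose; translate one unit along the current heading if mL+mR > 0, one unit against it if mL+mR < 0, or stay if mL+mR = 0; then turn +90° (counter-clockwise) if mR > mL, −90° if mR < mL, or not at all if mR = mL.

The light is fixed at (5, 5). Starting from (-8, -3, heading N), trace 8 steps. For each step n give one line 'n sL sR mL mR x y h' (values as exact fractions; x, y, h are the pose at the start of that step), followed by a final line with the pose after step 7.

0 12/49 60/193 -4098/9457 -846/9457 -8 -3 N
1 15/74 3/13 -639/1924 -42/481 -8 -4 W
2 60/221 60/269 -21330/59449 -9510/59449 -7 -4 S
3 6/17 30/101 -813/1717 -351/1717 -7 -3 E
4 12/49 60/193 -4098/9457 -846/9457 -8 -3 N
5 15/74 3/13 -639/1924 -42/481 -8 -4 W
6 60/221 60/269 -21330/59449 -9510/59449 -7 -4 S
7 6/17 30/101 -813/1717 -351/1717 -7 -3 E
final -8 -3 N

n=0: pose=(-8,-3,N); sL=12/49, sR=60/193; mL=-4098/9457, mR=-846/9457; mL+mR=-4944/9457 → advance -1; mR−mL=3252/9457 → turn +1·90°
n=1: pose=(-8,-4,W); sL=15/74, sR=3/13; mL=-639/1924, mR=-42/481; mL+mR=-807/1924 → advance -1; mR−mL=471/1924 → turn +1·90°
n=2: pose=(-7,-4,S); sL=60/221, sR=60/269; mL=-21330/59449, mR=-9510/59449; mL+mR=-30840/59449 → advance -1; mR−mL=11820/59449 → turn +1·90°
n=3: pose=(-7,-3,E); sL=6/17, sR=30/101; mL=-813/1717, mR=-351/1717; mL+mR=-1164/1717 → advance -1; mR−mL=462/1717 → turn +1·90°
n=4: pose=(-8,-3,N); sL=12/49, sR=60/193; mL=-4098/9457, mR=-846/9457; mL+mR=-4944/9457 → advance -1; mR−mL=3252/9457 → turn +1·90°
n=5: pose=(-8,-4,W); sL=15/74, sR=3/13; mL=-639/1924, mR=-42/481; mL+mR=-807/1924 → advance -1; mR−mL=471/1924 → turn +1·90°
n=6: pose=(-7,-4,S); sL=60/221, sR=60/269; mL=-21330/59449, mR=-9510/59449; mL+mR=-30840/59449 → advance -1; mR−mL=11820/59449 → turn +1·90°
n=7: pose=(-7,-3,E); sL=6/17, sR=30/101; mL=-813/1717, mR=-351/1717; mL+mR=-1164/1717 → advance -1; mR−mL=462/1717 → turn +1·90°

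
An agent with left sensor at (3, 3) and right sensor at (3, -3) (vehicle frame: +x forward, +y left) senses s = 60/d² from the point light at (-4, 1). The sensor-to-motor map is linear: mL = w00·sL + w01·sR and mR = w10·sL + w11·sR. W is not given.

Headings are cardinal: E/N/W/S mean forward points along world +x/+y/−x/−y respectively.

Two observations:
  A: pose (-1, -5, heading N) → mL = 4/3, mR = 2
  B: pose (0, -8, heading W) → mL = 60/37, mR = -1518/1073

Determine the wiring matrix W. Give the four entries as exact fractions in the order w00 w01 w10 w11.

0 1 1/2 -1

obs A: pose=(-1,-5,N) → sL=20/3, sR=4/3, mL=4/3, mR=2
obs B: pose=(0,-8,W) → sL=12/29, sR=60/37, mL=60/37, mR=-1518/1073
sensor matrix S = [[20/3, 4/3], [12/29, 60/37]]; det S = 11008/1073
solve [mL_A; mL_B] = S·[w00; w01] and [mR_A; mR_B] = S·[w10; w11]:
  w00 = 0, w01 = 1, w10 = 1/2, w11 = -1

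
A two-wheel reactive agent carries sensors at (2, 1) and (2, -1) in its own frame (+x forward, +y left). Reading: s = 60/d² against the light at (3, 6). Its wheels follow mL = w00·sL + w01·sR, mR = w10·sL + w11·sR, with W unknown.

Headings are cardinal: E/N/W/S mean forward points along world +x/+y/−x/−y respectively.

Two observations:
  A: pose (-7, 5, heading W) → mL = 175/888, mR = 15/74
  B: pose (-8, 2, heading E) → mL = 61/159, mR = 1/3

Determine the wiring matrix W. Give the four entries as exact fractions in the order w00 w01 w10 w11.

1 -1/2 1/2 0

obs A: pose=(-7,5,W) → sL=15/37, sR=5/12, mL=175/888, mR=15/74
obs B: pose=(-8,2,E) → sL=2/3, sR=30/53, mL=61/159, mR=1/3
sensor matrix S = [[15/37, 5/12], [2/3, 30/53]]; det S = -1705/35298
solve [mL_A; mL_B] = S·[w00; w01] and [mR_A; mR_B] = S·[w10; w11]:
  w00 = 1, w01 = -1/2, w10 = 1/2, w11 = 0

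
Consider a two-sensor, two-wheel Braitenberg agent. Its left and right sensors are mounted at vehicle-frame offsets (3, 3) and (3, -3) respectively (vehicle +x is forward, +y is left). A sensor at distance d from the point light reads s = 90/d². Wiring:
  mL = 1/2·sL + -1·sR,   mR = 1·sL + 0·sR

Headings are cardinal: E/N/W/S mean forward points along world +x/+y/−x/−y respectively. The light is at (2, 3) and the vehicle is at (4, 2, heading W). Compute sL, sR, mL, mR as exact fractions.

left sensor world pos  = (1, -1); dL² = 17
right sensor world pos = (1, 5); dR² = 5
sL = 90/17 = 90/17
sR = 90/5 = 18
mL = 1/2·sL + -1·sR = -261/17
mR = 1·sL + 0·sR = 90/17

90/17 18 -261/17 90/17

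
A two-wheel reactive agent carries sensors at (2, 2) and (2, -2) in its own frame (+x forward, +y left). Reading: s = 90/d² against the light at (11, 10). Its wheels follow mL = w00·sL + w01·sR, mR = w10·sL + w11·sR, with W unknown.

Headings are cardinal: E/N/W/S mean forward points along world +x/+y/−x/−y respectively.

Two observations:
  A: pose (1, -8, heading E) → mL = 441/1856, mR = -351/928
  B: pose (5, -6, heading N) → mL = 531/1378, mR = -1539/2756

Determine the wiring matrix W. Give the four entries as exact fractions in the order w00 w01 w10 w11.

1/2 1/2 -1 -1/2

obs A: pose=(1,-8,E) → sL=9/32, sR=45/232, mL=441/1856, mR=-351/928
obs B: pose=(5,-6,N) → sL=9/26, sR=45/106, mL=531/1378, mR=-1539/2756
sensor matrix S = [[9/32, 45/232], [9/26, 45/106]]; det S = 66825/1278784
solve [mL_A; mL_B] = S·[w00; w01] and [mR_A; mR_B] = S·[w10; w11]:
  w00 = 1/2, w01 = 1/2, w10 = -1, w11 = -1/2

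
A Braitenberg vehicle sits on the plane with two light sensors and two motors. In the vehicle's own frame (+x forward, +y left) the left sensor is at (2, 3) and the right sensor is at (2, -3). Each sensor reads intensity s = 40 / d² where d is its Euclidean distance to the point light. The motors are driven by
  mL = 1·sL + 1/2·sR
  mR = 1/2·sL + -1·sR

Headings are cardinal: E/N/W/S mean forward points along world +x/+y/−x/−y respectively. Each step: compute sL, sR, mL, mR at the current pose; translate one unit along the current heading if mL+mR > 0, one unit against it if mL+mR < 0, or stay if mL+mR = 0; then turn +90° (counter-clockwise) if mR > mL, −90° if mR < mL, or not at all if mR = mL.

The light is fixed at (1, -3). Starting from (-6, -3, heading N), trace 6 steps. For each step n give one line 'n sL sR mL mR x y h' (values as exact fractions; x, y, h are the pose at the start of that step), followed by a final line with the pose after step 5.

n=0: pose=(-6,-3,N); sL=5/13, sR=2; mL=18/13, mR=-47/26; mL+mR=-11/26 → advance -1; mR−mL=-83/26 → turn -1·90°
n=1: pose=(-6,-4,E); sL=40/29, sR=40/41; mL=2220/1189, mR=-340/1189; mL+mR=1880/1189 → advance +1; mR−mL=-2560/1189 → turn -1·90°
n=2: pose=(-5,-4,S); sL=20/9, sR=4/9; mL=22/9, mR=2/3; mL+mR=28/9 → advance +1; mR−mL=-16/9 → turn -1·90°
n=3: pose=(-5,-5,W); sL=40/89, sR=8/13; mL=876/1157, mR=-452/1157; mL+mR=424/1157 → advance +1; mR−mL=-1328/1157 → turn -1·90°
n=4: pose=(-6,-5,N); sL=2/5, sR=5/2; mL=33/20, mR=-23/10; mL+mR=-13/20 → advance -1; mR−mL=-79/20 → turn -1·90°
n=5: pose=(-6,-6,E); sL=8/5, sR=40/61; mL=588/305, mR=44/305; mL+mR=632/305 → advance +1; mR−mL=-544/305 → turn -1·90°

0 5/13 2 18/13 -47/26 -6 -3 N
1 40/29 40/41 2220/1189 -340/1189 -6 -4 E
2 20/9 4/9 22/9 2/3 -5 -4 S
3 40/89 8/13 876/1157 -452/1157 -5 -5 W
4 2/5 5/2 33/20 -23/10 -6 -5 N
5 8/5 40/61 588/305 44/305 -6 -6 E
final -5 -6 S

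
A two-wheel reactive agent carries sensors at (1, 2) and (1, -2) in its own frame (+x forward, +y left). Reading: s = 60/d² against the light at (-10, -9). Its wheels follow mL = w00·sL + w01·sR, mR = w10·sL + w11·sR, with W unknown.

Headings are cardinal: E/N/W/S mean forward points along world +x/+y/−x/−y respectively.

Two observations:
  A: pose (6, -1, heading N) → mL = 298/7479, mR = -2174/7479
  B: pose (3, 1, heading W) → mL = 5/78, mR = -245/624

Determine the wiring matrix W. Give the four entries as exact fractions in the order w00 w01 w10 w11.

obs A: pose=(6,-1,N) → sL=60/277, sR=4/27, mL=298/7479, mR=-2174/7479
obs B: pose=(3,1,W) → sL=15/52, sR=5/24, mL=5/78, mR=-245/624
sensor matrix S = [[60/277, 4/27], [15/52, 5/24]]; det S = 155/64818
solve [mL_A; mL_B] = S·[w00; w01] and [mR_A; mR_B] = S·[w10; w11]:
  w00 = -1/2, w01 = 1, w10 = -1, w11 = -1/2

-1/2 1 -1 -1/2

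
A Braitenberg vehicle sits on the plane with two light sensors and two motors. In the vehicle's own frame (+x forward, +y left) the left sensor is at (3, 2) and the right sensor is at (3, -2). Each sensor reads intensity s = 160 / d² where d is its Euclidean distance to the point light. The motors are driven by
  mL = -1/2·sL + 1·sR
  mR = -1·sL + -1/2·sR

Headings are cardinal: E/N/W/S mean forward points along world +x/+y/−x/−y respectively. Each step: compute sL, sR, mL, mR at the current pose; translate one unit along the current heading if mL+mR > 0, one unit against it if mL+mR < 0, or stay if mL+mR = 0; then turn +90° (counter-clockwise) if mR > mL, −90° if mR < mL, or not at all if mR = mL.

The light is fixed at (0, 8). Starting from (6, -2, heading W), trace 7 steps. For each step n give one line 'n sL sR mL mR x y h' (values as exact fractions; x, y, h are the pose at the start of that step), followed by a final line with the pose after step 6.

n=0: pose=(6,-2,W); sL=160/153, sR=160/73; mL=18640/11169, mR=-23920/11169; mL+mR=-1760/3723 → advance -1; mR−mL=-42560/11169 → turn -1·90°
n=1: pose=(7,-2,N); sL=80/37, sR=16/13; mL=72/481, mR=-1336/481; mL+mR=-1264/481 → advance -1; mR−mL=-1408/481 → turn -1·90°
n=2: pose=(7,-3,E); sL=160/181, sR=160/269; mL=7440/48689, mR=-57520/48689; mL+mR=-50080/48689 → advance -1; mR−mL=-64960/48689 → turn -1·90°
n=3: pose=(6,-3,S); sL=8/13, sR=40/53; mL=308/689, mR=-684/689; mL+mR=-376/689 → advance -1; mR−mL=-992/689 → turn -1·90°
n=4: pose=(6,-2,W); sL=160/153, sR=160/73; mL=18640/11169, mR=-23920/11169; mL+mR=-1760/3723 → advance -1; mR−mL=-42560/11169 → turn -1·90°
n=5: pose=(7,-2,N); sL=80/37, sR=16/13; mL=72/481, mR=-1336/481; mL+mR=-1264/481 → advance -1; mR−mL=-1408/481 → turn -1·90°
n=6: pose=(7,-3,E); sL=160/181, sR=160/269; mL=7440/48689, mR=-57520/48689; mL+mR=-50080/48689 → advance -1; mR−mL=-64960/48689 → turn -1·90°

0 160/153 160/73 18640/11169 -23920/11169 6 -2 W
1 80/37 16/13 72/481 -1336/481 7 -2 N
2 160/181 160/269 7440/48689 -57520/48689 7 -3 E
3 8/13 40/53 308/689 -684/689 6 -3 S
4 160/153 160/73 18640/11169 -23920/11169 6 -2 W
5 80/37 16/13 72/481 -1336/481 7 -2 N
6 160/181 160/269 7440/48689 -57520/48689 7 -3 E
final 6 -3 S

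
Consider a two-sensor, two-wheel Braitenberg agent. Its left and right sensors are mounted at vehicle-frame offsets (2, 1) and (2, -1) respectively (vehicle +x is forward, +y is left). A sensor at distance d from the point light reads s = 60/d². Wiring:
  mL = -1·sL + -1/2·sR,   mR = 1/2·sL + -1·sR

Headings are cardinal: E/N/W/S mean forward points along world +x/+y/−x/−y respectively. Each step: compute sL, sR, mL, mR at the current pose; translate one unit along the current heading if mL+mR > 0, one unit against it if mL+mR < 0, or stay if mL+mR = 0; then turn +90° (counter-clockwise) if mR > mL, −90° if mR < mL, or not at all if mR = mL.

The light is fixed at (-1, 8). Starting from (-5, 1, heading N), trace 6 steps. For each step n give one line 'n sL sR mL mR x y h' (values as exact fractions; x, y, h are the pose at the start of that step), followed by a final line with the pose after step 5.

0 6/5 30/17 -177/85 -99/85 -5 1 N
1 20/39 12/17 -574/663 -298/663 -5 0 W
2 15/26 15/29 -315/377 -345/1508 -4 0 S
3 60/37 12/13 -1002/481 -54/481 -4 1 E
4 6/5 30/17 -177/85 -99/85 -5 1 N
5 20/39 12/17 -574/663 -298/663 -5 0 W
final -4 0 S

n=0: pose=(-5,1,N); sL=6/5, sR=30/17; mL=-177/85, mR=-99/85; mL+mR=-276/85 → advance -1; mR−mL=78/85 → turn +1·90°
n=1: pose=(-5,0,W); sL=20/39, sR=12/17; mL=-574/663, mR=-298/663; mL+mR=-872/663 → advance -1; mR−mL=92/221 → turn +1·90°
n=2: pose=(-4,0,S); sL=15/26, sR=15/29; mL=-315/377, mR=-345/1508; mL+mR=-1605/1508 → advance -1; mR−mL=915/1508 → turn +1·90°
n=3: pose=(-4,1,E); sL=60/37, sR=12/13; mL=-1002/481, mR=-54/481; mL+mR=-1056/481 → advance -1; mR−mL=948/481 → turn +1·90°
n=4: pose=(-5,1,N); sL=6/5, sR=30/17; mL=-177/85, mR=-99/85; mL+mR=-276/85 → advance -1; mR−mL=78/85 → turn +1·90°
n=5: pose=(-5,0,W); sL=20/39, sR=12/17; mL=-574/663, mR=-298/663; mL+mR=-872/663 → advance -1; mR−mL=92/221 → turn +1·90°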